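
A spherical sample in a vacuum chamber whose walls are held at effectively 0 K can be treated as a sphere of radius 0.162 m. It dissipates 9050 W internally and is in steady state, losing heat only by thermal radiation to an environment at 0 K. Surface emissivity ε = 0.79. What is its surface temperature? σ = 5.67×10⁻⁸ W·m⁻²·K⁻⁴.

T ≈ 885 K

Steady state: internal power = radiated power, P = εσA T⁴.
Radiating area A = 4πr² = 0.3298 m².
T⁴ = P/(εσA) = 9050/(0.79·5.67×10⁻⁸·0.3298) = 6.126×10¹¹ K⁴.
T = (6.126×10¹¹)^(1/4).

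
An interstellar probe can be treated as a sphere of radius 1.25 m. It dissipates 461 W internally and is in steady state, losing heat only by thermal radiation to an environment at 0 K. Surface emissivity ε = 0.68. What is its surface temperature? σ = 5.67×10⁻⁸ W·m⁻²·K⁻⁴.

Steady state: internal power = radiated power, P = εσA T⁴.
Radiating area A = 4πr² = 19.63 m².
T⁴ = P/(εσA) = 461/(0.68·5.67×10⁻⁸·19.63) = 6.089×10⁸ K⁴.
T = (6.089×10⁸)^(1/4).

T ≈ 157 K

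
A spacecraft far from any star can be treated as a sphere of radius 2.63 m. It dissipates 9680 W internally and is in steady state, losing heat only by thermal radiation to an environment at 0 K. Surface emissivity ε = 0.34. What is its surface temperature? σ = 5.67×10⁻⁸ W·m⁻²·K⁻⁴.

T ≈ 276 K

Steady state: internal power = radiated power, P = εσA T⁴.
Radiating area A = 4πr² = 86.92 m².
T⁴ = P/(εσA) = 9680/(0.34·5.67×10⁻⁸·86.92) = 5.777×10⁹ K⁴.
T = (5.777×10⁹)^(1/4).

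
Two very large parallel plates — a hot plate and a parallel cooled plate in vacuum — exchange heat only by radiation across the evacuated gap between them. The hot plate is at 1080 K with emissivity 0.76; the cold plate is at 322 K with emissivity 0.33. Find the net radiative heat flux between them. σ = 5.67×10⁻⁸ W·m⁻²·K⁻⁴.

For two infinite grey parallel plates, q = σ(T₁⁴ − T₂⁴)/(1/ε₁ + 1/ε₂ − 1).
T₁⁴ − T₂⁴ = 1.360×10¹² − 1.075×10¹⁰ = 1.350×10¹² K⁴.
1/ε₁ + 1/ε₂ − 1 = 1.316 + 3.030 − 1 = 3.346.
q = 5.67×10⁻⁸ × 1.350×10¹² / 3.346.

q ≈ 22900 W/m²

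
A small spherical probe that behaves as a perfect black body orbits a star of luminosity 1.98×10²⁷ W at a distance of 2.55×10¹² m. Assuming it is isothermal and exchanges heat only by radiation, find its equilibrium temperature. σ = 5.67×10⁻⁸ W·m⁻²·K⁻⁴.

T ≈ 102 K

First find the stellar flux at distance d: S = L/(4πd²) = 1.98×10²⁷/(4π·(2.55×10¹²)²) = 24.23 W/m².
For an isothermal sphere, absorbed (1−a)S·πr² = emitted σ·4πr²·T⁴, so T⁴ = (1−a)S/(4σ).
T⁴ = 1.00·24.23/(4·5.67×10⁻⁸) = 1.068×10⁸ K⁴.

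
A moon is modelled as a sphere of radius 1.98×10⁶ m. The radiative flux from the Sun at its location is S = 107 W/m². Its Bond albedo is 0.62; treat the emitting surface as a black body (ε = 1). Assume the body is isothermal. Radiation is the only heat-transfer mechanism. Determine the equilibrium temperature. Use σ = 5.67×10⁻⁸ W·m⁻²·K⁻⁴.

T ≈ 116 K

At equilibrium, absorbed power = emitted power.
Absorbing cross-section = πr² = 1.232×10¹³ m²; emitting surface = 4πr² = 4.927×10¹³ m² (ratio 4).
(1−a)S·A_cross = εσ·A_surf·T⁴  ⇒  T⁴ = (1−a)S/(4σ).
T⁴ = 0.380·107/(4·5.67×10⁻⁸) = 1.793×10⁸ K⁴.
T = (1.793×10⁸)^(1/4).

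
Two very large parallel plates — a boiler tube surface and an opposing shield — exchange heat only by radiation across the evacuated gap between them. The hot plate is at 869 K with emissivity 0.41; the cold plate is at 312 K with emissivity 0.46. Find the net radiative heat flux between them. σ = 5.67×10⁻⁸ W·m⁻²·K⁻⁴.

q ≈ 8800 W/m²

For two infinite grey parallel plates, q = σ(T₁⁴ − T₂⁴)/(1/ε₁ + 1/ε₂ − 1).
T₁⁴ − T₂⁴ = 5.703×10¹¹ − 9.476×10⁹ = 5.608×10¹¹ K⁴.
1/ε₁ + 1/ε₂ − 1 = 2.439 + 2.174 − 1 = 3.613.
q = 5.67×10⁻⁸ × 5.608×10¹¹ / 3.613.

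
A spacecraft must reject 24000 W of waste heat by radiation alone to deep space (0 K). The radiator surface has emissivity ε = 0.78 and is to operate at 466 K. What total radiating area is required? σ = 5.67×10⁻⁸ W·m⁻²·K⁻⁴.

P = εσA T⁴ ⇒ A = P/(εσT⁴).
T⁴ = 4.716×10¹⁰ K⁴.
A = 24000/(0.78 × 5.67×10⁻⁸ × 4.716×10¹⁰).

A ≈ 11.5 m²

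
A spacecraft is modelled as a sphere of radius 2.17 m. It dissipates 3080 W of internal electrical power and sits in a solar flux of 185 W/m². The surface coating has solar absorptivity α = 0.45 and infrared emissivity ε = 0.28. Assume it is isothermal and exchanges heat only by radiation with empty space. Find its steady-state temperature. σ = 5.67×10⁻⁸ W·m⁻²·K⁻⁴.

T ≈ 260 K

At steady state, absorbed solar power + internal power = radiated power.
Absorbed: α·S·A_cross = 0.45·185·14.79 = 1232 W (cross-section πr²).
Total input = 1232 + 3080 = 4312 W.
Radiated: εσ·A_surf·T⁴ with A_surf = 4πr² = 59.17 m².
T⁴ = 4312/(0.28·5.67×10⁻⁸·59.17) = 4.589×10⁹ K⁴.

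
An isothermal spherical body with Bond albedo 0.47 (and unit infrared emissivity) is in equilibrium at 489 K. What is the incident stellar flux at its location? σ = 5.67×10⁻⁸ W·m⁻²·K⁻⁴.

(1−a)S·πr² = σ·4πr²·T⁴ ⇒ S = 4σT⁴/(1−a).
S = 4·5.67×10⁻⁸·5.718×10¹⁰/0.530.

S ≈ 24500 W/m²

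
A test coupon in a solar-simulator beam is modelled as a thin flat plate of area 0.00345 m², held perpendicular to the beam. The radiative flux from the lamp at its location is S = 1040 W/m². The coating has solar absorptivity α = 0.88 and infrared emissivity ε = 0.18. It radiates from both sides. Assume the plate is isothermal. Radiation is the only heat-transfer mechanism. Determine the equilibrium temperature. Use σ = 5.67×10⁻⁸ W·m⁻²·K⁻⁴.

At equilibrium, absorbed power = emitted power.
Absorbing cross-section = A = 0.003450 m²; emitting surface = 2A = 0.006900 m² (ratio 2).
αS·A_cross = εσ·A_surf·T⁴  ⇒  T⁴ = αS/(ε·2σ).
T⁴ = 0.880·1040/(0.18·2·5.67×10⁻⁸) = 4.484×10¹⁰ K⁴.
T = (4.484×10¹⁰)^(1/4).

T ≈ 460 K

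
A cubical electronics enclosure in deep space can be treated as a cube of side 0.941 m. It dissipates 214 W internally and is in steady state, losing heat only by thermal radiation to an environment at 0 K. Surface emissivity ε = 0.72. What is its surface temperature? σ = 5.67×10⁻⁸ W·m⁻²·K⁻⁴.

T ≈ 177 K

Steady state: internal power = radiated power, P = εσA T⁴.
Radiating area A = 6L² = 5.313 m².
T⁴ = P/(εσA) = 214/(0.72·5.67×10⁻⁸·5.313) = 9.867×10⁸ K⁴.
T = (9.867×10⁸)^(1/4).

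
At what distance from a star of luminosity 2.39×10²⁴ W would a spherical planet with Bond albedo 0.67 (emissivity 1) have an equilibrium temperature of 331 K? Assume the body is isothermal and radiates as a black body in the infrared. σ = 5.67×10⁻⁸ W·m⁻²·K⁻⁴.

For an isothermal black-emitting sphere, (1−a)S·πr² = σ·4πr²·T⁴ ⇒ S = 4σT⁴/(1−a).
S = 4·5.67×10⁻⁸·(331)⁴/0.330 = 8250 W/m².
Flux falls as S = L/(4πd²), so d = √(L/(4πS)) = √(2.39×10²⁴/(4π·8250)).

d ≈ 4.80×10⁹ m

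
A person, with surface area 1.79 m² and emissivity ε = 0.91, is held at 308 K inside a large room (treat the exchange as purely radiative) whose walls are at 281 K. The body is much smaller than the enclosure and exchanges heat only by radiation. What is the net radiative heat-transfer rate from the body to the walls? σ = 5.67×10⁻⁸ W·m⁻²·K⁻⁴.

P_net ≈ 255 W

For a small grey body in a large enclosure: P_net = εσA(T_body⁴ − T_wall⁴).
A = 1.79 m²; T_body⁴ − T_wall⁴ = 8.999×10⁹ − 6.235×10⁹ = 2.764×10⁹ K⁴.
|P_net| = 0.91·5.67×10⁻⁸·1.790·2.764×10⁹.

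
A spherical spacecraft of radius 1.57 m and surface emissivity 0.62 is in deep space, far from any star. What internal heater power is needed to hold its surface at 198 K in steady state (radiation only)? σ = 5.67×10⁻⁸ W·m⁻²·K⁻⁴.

P ≈ 1670 W

P = εσ·4πr²·T⁴.
4πr² = 30.97 m²; T⁴ = 1.537×10⁹ K⁴.
P = 0.62·5.67×10⁻⁸·30.97·1.537×10⁹.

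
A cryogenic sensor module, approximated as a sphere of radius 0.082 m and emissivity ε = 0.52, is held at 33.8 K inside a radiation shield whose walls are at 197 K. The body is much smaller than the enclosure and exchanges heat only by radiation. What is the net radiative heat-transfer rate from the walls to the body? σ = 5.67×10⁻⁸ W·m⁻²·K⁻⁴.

For a small grey body in a large enclosure: P_net = εσA(T_body⁴ − T_wall⁴).
A = 4πr² = 0.08450 m²; T_body⁴ − T_wall⁴ = 1.305×10⁶ − 1.506×10⁹ = -1.505×10⁹ K⁴.
|P_net| = 0.52·5.67×10⁻⁸·0.08450·1.505×10⁹.

P_net ≈ 3.75 W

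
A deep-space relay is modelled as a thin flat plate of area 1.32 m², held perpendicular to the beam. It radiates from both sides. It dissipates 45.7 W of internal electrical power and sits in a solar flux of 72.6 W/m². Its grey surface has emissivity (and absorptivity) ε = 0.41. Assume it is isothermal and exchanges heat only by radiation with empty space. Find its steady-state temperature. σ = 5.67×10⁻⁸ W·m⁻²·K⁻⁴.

At steady state, absorbed solar power + internal power = radiated power.
Absorbed: α·S·A_cross = 0.41·72.6·1.320 = 39.29 W (cross-section A).
Total input = 39.29 + 45.7 = 84.99 W.
Radiated: εσ·A_surf·T⁴ with A_surf = 2A = 2.640 m².
T⁴ = 84.99/(0.41·5.67×10⁻⁸·2.640) = 1.385×10⁹ K⁴.

T ≈ 193 K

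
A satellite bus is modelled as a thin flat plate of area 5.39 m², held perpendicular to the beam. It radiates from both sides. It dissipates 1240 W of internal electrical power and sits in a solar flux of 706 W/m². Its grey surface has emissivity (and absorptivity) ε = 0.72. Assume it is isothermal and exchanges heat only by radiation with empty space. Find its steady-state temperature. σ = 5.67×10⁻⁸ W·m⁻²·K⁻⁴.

At steady state, absorbed solar power + internal power = radiated power.
Absorbed: α·S·A_cross = 0.72·706·5.390 = 2740 W (cross-section A).
Total input = 2740 + 1240 = 3980 W.
Radiated: εσ·A_surf·T⁴ with A_surf = 2A = 10.78 m².
T⁴ = 3980/(0.72·5.67×10⁻⁸·10.78) = 9.043×10⁹ K⁴.

T ≈ 308 K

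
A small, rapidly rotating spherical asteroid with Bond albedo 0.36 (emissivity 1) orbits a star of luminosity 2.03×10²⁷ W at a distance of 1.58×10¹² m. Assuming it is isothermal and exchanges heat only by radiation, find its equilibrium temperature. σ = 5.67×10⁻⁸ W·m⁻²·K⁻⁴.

First find the stellar flux at distance d: S = L/(4πd²) = 2.03×10²⁷/(4π·(1.58×10¹²)²) = 64.71 W/m².
For an isothermal sphere, absorbed (1−a)S·πr² = emitted σ·4πr²·T⁴, so T⁴ = (1−a)S/(4σ).
T⁴ = 0.640·64.71/(4·5.67×10⁻⁸) = 1.826×10⁸ K⁴.

T ≈ 116 K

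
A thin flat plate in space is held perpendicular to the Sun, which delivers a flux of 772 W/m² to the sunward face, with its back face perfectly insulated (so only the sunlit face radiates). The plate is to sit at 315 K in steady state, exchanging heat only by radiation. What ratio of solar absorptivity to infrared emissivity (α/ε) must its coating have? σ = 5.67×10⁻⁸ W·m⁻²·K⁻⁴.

α/ε ≈ 0.723

Balance: αS·A = εσ·1A·T⁴ ⇒ α/ε = σT⁴/S.
α/ε = 5.67×10⁻⁸·(315)⁴/772 = 5.67×10⁻⁸·9.846×10⁹/772.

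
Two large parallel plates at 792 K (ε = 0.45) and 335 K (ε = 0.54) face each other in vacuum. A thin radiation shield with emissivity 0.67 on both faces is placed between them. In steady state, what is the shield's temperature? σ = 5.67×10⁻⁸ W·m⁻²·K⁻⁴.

In steady state the net flux on the hot side equals that on the cold side.
σ(T₁⁴−T_s⁴)/D₁ = σ(T_s⁴−T₂⁴)/D₂, with D₁ = 1/ε₁+1/ε_s−1 = 2.715, D₂ = 1/ε_s+1/ε₂−1 = 2.344.
Solve for T_s⁴: T_s⁴ = (D₂·T₁⁴ + D₁·T₂⁴)/(D₁+D₂) = 1.891×10¹¹ K⁴.

T_s ≈ 659 K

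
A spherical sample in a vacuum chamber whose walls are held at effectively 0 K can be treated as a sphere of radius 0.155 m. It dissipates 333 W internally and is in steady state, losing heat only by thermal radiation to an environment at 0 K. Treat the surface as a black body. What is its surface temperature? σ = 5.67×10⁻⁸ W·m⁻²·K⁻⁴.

Steady state: internal power = radiated power, P = εσA T⁴.
Radiating area A = 4πr² = 0.3019 m².
T⁴ = P/(εσA) = 333/(1.0·5.67×10⁻⁸·0.3019) = 1.945×10¹⁰ K⁴.
T = (1.945×10¹⁰)^(1/4).

T ≈ 373 K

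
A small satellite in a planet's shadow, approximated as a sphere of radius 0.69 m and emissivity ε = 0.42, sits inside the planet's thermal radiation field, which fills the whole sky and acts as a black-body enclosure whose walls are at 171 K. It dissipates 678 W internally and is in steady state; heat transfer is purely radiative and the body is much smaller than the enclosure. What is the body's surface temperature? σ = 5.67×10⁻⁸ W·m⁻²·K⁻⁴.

T ≈ 274 K

For a small grey body in a large enclosure, net radiated power = εσA(T⁴ − T_w⁴).
Steady state: P = εσA(T⁴ − T_w⁴) with A = 4πr² = 5.983 m².
T⁴ = P/(εσA) + T_w⁴ = 678/(0.42·5.67×10⁻⁸·5.983) + (171)⁴
    = 4.759×10⁹ + 8.550×10⁸ = 5.614×10⁹ K⁴.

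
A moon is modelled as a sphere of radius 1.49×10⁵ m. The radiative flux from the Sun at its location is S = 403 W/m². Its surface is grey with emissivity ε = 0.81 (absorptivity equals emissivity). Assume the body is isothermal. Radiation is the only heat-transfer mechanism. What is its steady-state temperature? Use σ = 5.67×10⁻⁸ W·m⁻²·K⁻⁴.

T ≈ 205 K

At equilibrium, absorbed power = emitted power.
Absorbing cross-section = πr² = 6.975×10¹⁰ m²; emitting surface = 4πr² = 2.790×10¹¹ m² (ratio 4).
εS·A_cross = εσ·A_surf·T⁴  ⇒  T⁴ = S/(4σ)   (ε cancels).
T⁴ = 403/(4·5.67×10⁻⁸) = 1.777×10⁹ K⁴.
T = (1.777×10⁹)^(1/4).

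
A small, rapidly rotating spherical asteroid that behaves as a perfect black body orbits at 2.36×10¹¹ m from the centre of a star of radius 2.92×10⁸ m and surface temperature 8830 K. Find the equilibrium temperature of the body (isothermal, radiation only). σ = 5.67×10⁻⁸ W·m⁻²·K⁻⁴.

T ≈ 220 K

The star's surface emits σT_*⁴; at distance d the flux is S = σT_*⁴(R_*/d)².
S = 5.67×10⁻⁸·(8830)⁴·(2.92×10⁸/2.36×10¹¹)² = 527.7 W/m².
For an isothermal sphere T⁴ = (1−a)S/(4σ) = 2.327×10⁹ K⁴.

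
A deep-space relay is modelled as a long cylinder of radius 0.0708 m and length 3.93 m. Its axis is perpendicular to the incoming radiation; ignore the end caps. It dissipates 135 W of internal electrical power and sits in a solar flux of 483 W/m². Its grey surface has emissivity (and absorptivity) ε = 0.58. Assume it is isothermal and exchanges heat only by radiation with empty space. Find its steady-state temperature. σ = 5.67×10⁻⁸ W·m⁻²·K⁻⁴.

At steady state, absorbed solar power + internal power = radiated power.
Absorbed: α·S·A_cross = 0.58·483·0.5565 = 155.9 W (cross-section 2rL).
Total input = 155.9 + 135 = 290.9 W.
Radiated: εσ·A_surf·T⁴ with A_surf = 2πrL = 1.748 m².
T⁴ = 290.9/(0.58·5.67×10⁻⁸·1.748) = 5.060×10⁹ K⁴.

T ≈ 267 K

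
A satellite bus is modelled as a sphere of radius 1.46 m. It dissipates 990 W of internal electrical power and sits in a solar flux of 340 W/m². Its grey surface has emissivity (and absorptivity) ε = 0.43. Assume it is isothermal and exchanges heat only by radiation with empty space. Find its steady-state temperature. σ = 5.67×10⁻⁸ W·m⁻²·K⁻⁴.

At steady state, absorbed solar power + internal power = radiated power.
Absorbed: α·S·A_cross = 0.43·340·6.697 = 979.0 W (cross-section πr²).
Total input = 979.0 + 990 = 1969 W.
Radiated: εσ·A_surf·T⁴ with A_surf = 4πr² = 26.79 m².
T⁴ = 1969/(0.43·5.67×10⁻⁸·26.79) = 3.015×10⁹ K⁴.

T ≈ 234 K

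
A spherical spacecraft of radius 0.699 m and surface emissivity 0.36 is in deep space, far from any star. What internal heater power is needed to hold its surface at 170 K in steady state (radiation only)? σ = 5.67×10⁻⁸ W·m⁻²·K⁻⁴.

P = εσ·4πr²·T⁴.
4πr² = 6.140 m²; T⁴ = 8.352×10⁸ K⁴.
P = 0.36·5.67×10⁻⁸·6.140·8.352×10⁸.

P ≈ 105 W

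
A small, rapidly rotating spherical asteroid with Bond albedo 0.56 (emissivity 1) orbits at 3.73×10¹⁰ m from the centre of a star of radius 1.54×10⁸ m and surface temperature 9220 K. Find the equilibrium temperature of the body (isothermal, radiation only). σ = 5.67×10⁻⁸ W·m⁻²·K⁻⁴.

The star's surface emits σT_*⁴; at distance d the flux is S = σT_*⁴(R_*/d)².
S = 5.67×10⁻⁸·(9220)⁴·(1.54×10⁸/3.73×10¹⁰)² = 6984 W/m².
For an isothermal sphere T⁴ = (1−a)S/(4σ) = 1.355×10¹⁰ K⁴.

T ≈ 341 K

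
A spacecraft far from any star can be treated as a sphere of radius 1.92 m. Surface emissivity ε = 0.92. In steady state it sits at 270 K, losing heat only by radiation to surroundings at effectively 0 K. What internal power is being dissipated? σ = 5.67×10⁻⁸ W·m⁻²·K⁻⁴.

Steady state: P = εσA T⁴.
A = 4πr² = 46.32 m²; T⁴ = (270)⁴ = 5.314×10⁹ K⁴.
P = 0.92 × 5.67×10⁻⁸ × 46.32 × 5.314×10⁹.

P ≈ 12800 W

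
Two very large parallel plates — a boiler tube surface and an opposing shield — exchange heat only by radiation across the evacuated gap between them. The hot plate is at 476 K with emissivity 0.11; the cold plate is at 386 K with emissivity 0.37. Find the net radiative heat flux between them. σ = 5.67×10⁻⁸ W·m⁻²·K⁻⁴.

q ≈ 153 W/m²

For two infinite grey parallel plates, q = σ(T₁⁴ − T₂⁴)/(1/ε₁ + 1/ε₂ − 1).
T₁⁴ − T₂⁴ = 5.134×10¹⁰ − 2.220×10¹⁰ = 2.914×10¹⁰ K⁴.
1/ε₁ + 1/ε₂ − 1 = 9.091 + 2.703 − 1 = 10.79.
q = 5.67×10⁻⁸ × 2.914×10¹⁰ / 10.79.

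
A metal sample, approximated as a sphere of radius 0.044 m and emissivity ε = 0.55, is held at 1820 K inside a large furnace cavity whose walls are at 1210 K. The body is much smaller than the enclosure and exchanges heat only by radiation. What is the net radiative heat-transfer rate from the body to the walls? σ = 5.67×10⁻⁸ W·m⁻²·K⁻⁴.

P_net ≈ 6700 W

For a small grey body in a large enclosure: P_net = εσA(T_body⁴ − T_wall⁴).
A = 4πr² = 0.02433 m²; T_body⁴ − T_wall⁴ = 1.097×10¹³ − 2.144×10¹² = 8.828×10¹² K⁴.
|P_net| = 0.55·5.67×10⁻⁸·0.02433·8.828×10¹².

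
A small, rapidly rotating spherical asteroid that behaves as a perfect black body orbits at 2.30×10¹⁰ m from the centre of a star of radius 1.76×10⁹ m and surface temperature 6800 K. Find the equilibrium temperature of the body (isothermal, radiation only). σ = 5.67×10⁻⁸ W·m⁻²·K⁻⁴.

T ≈ 1330 K

The star's surface emits σT_*⁴; at distance d the flux is S = σT_*⁴(R_*/d)².
S = 5.67×10⁻⁸·(6800)⁴·(1.76×10⁹/2.30×10¹⁰)² = 7.099×10⁵ W/m².
For an isothermal sphere T⁴ = (1−a)S/(4σ) = 3.130×10¹² K⁴.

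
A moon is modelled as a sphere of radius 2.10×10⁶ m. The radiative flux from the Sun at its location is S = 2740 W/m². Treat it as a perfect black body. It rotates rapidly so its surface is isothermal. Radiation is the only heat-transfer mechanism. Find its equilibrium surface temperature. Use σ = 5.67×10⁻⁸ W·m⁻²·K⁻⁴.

T ≈ 332 K

At equilibrium, absorbed power = emitted power.
Absorbing cross-section = πr² = 1.385×10¹³ m²; emitting surface = 4πr² = 5.542×10¹³ m² (ratio 4).
S·A_cross = εσ·A_surf·T⁴  ⇒  T⁴ = S/(4σ).
T⁴ = 1.00·2740/(4·5.67×10⁻⁸) = 1.208×10¹⁰ K⁴.
T = (1.208×10¹⁰)^(1/4).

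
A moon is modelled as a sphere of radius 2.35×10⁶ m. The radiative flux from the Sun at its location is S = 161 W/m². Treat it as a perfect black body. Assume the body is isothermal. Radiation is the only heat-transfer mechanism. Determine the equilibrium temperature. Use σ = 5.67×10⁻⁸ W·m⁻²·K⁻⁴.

At equilibrium, absorbed power = emitted power.
Absorbing cross-section = πr² = 1.735×10¹³ m²; emitting surface = 4πr² = 6.940×10¹³ m² (ratio 4).
S·A_cross = εσ·A_surf·T⁴  ⇒  T⁴ = S/(4σ).
T⁴ = 1.00·161/(4·5.67×10⁻⁸) = 7.099×10⁸ K⁴.
T = (7.099×10⁸)^(1/4).

T ≈ 163 K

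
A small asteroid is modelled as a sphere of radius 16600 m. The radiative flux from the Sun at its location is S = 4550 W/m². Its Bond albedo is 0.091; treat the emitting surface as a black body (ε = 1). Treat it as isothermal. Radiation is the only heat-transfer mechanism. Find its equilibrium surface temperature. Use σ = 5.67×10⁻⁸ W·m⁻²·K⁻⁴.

At equilibrium, absorbed power = emitted power.
Absorbing cross-section = πr² = 8.657×10⁸ m²; emitting surface = 4πr² = 3.463×10⁹ m² (ratio 4).
(1−a)S·A_cross = εσ·A_surf·T⁴  ⇒  T⁴ = (1−a)S/(4σ).
T⁴ = 0.909·4550/(4·5.67×10⁻⁸) = 1.824×10¹⁰ K⁴.
T = (1.824×10¹⁰)^(1/4).

T ≈ 367 K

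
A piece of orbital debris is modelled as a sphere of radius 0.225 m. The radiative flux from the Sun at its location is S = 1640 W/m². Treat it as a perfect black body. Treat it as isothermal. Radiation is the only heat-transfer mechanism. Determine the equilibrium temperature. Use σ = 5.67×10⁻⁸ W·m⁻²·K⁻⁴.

At equilibrium, absorbed power = emitted power.
Absorbing cross-section = πr² = 0.1590 m²; emitting surface = 4πr² = 0.6362 m² (ratio 4).
S·A_cross = εσ·A_surf·T⁴  ⇒  T⁴ = S/(4σ).
T⁴ = 1.00·1640/(4·5.67×10⁻⁸) = 7.231×10⁹ K⁴.
T = (7.231×10⁹)^(1/4).

T ≈ 292 K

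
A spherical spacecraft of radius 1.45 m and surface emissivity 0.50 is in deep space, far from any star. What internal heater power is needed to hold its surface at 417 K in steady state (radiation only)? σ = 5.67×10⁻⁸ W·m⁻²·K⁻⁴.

P ≈ 22600 W

P = εσ·4πr²·T⁴.
4πr² = 26.42 m²; T⁴ = 3.024×10¹⁰ K⁴.
P = 0.50·5.67×10⁻⁸·26.42·3.024×10¹⁰.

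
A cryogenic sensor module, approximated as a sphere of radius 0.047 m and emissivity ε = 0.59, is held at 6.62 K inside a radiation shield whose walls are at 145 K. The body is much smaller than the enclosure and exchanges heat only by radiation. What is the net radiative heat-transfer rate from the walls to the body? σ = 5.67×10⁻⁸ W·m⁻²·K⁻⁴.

For a small grey body in a large enclosure: P_net = εσA(T_body⁴ − T_wall⁴).
A = 4πr² = 0.02776 m²; T_body⁴ − T_wall⁴ = 1921 − 4.421×10⁸ = -4.420×10⁸ K⁴.
|P_net| = 0.59·5.67×10⁻⁸·0.02776·4.420×10⁸.

P_net ≈ 0.410 W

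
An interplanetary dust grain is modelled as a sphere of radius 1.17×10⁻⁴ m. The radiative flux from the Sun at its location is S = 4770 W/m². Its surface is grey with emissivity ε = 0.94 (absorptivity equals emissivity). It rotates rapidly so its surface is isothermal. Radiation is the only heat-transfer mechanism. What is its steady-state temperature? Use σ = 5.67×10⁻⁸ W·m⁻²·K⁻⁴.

At equilibrium, absorbed power = emitted power.
Absorbing cross-section = πr² = 4.301×10⁻⁸ m²; emitting surface = 4πr² = 1.720×10⁻⁷ m² (ratio 4).
εS·A_cross = εσ·A_surf·T⁴  ⇒  T⁴ = S/(4σ)   (ε cancels).
T⁴ = 4770/(4·5.67×10⁻⁸) = 2.103×10¹⁰ K⁴.
T = (2.103×10¹⁰)^(1/4).

T ≈ 381 K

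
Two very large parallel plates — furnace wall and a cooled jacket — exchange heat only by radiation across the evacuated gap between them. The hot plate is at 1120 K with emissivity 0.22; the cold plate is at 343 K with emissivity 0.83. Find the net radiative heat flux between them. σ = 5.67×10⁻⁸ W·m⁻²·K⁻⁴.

For two infinite grey parallel plates, q = σ(T₁⁴ − T₂⁴)/(1/ε₁ + 1/ε₂ − 1).
T₁⁴ − T₂⁴ = 1.574×10¹² − 1.384×10¹⁰ = 1.560×10¹² K⁴.
1/ε₁ + 1/ε₂ − 1 = 4.545 + 1.205 − 1 = 4.750.
q = 5.67×10⁻⁸ × 1.560×10¹² / 4.750.

q ≈ 18600 W/m²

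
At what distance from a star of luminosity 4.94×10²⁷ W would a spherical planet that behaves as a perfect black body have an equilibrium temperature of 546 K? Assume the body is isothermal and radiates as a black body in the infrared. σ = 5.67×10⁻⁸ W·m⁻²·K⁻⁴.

For an isothermal black-emitting sphere, (1−a)S·πr² = σ·4πr²·T⁴ ⇒ S = 4σT⁴/(1−a).
S = 4·5.67×10⁻⁸·(546)⁴/1.00 = 20160 W/m².
Flux falls as S = L/(4πd²), so d = √(L/(4πS)) = √(4.94×10²⁷/(4π·20160)).

d ≈ 1.40×10¹¹ m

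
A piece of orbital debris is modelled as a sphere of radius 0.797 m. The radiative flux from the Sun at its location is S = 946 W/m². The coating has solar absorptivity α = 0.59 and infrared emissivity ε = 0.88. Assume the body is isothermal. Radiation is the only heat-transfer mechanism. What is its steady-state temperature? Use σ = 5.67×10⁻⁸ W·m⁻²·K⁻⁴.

T ≈ 230 K

At equilibrium, absorbed power = emitted power.
Absorbing cross-section = πr² = 1.996 m²; emitting surface = 4πr² = 7.982 m² (ratio 4).
αS·A_cross = εσ·A_surf·T⁴  ⇒  T⁴ = αS/(ε·4σ).
T⁴ = 0.590·946/(0.88·4·5.67×10⁻⁸) = 2.797×10⁹ K⁴.
T = (2.797×10⁹)^(1/4).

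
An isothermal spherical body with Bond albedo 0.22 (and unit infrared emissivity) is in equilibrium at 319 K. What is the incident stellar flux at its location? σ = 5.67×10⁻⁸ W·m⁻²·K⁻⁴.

S ≈ 3010 W/m²

(1−a)S·πr² = σ·4πr²·T⁴ ⇒ S = 4σT⁴/(1−a).
S = 4·5.67×10⁻⁸·1.036×10¹⁰/0.780.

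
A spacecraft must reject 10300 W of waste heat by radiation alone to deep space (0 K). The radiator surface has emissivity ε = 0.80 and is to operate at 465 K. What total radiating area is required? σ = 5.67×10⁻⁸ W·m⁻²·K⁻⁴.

P = εσA T⁴ ⇒ A = P/(εσT⁴).
T⁴ = 4.675×10¹⁰ K⁴.
A = 10300/(0.80 × 5.67×10⁻⁸ × 4.675×10¹⁰).

A ≈ 4.86 m²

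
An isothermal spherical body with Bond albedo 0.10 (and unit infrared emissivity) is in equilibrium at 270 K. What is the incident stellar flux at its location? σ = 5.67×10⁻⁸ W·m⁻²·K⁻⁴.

(1−a)S·πr² = σ·4πr²·T⁴ ⇒ S = 4σT⁴/(1−a).
S = 4·5.67×10⁻⁸·5.314×10⁹/0.900.

S ≈ 1340 W/m²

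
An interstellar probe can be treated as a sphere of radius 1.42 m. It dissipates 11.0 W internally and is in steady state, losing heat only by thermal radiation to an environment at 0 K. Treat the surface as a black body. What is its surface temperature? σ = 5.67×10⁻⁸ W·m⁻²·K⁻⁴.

Steady state: internal power = radiated power, P = εσA T⁴.
Radiating area A = 4πr² = 25.34 m².
T⁴ = P/(εσA) = 11.0/(1.0·5.67×10⁻⁸·25.34) = 7.656×10⁶ K⁴.
T = (7.656×10⁶)^(1/4).

T ≈ 52.6 K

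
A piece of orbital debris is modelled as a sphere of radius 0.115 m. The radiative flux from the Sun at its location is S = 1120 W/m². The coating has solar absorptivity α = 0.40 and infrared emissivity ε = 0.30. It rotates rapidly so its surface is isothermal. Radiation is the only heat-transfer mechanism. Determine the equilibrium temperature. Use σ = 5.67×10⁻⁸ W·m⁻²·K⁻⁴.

T ≈ 285 K

At equilibrium, absorbed power = emitted power.
Absorbing cross-section = πr² = 0.04155 m²; emitting surface = 4πr² = 0.1662 m² (ratio 4).
αS·A_cross = εσ·A_surf·T⁴  ⇒  T⁴ = αS/(ε·4σ).
T⁴ = 0.400·1120/(0.30·4·5.67×10⁻⁸) = 6.584×10⁹ K⁴.
T = (6.584×10⁹)^(1/4).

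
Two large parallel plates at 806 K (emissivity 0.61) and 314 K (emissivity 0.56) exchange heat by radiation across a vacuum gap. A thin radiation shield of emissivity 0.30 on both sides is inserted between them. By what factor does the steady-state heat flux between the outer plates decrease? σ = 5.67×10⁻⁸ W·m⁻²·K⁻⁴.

Without shield: q₀ = σΔ(T⁴)/(1/ε₁+1/ε₂−1) with denominator 2.425.
With shield the two gaps are in series; the resistances add: (1/ε₁+1/ε_s−1)+(1/ε_s+1/ε₂−1) = 3.973+4.119 = 8.092.
Heat-flux ratio q₀/q = 8.092/2.425.

factor ≈ 3.34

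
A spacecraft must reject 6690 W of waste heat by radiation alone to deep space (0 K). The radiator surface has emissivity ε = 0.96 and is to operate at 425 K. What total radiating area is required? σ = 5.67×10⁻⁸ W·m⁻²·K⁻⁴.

A ≈ 3.77 m²

P = εσA T⁴ ⇒ A = P/(εσT⁴).
T⁴ = 3.263×10¹⁰ K⁴.
A = 6690/(0.96 × 5.67×10⁻⁸ × 3.263×10¹⁰).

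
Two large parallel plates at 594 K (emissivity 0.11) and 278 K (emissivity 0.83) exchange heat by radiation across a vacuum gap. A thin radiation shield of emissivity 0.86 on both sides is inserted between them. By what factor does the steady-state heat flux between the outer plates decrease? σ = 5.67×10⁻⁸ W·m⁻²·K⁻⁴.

factor ≈ 1.14

Without shield: q₀ = σΔ(T⁴)/(1/ε₁+1/ε₂−1) with denominator 9.296.
With shield the two gaps are in series; the resistances add: (1/ε₁+1/ε_s−1)+(1/ε_s+1/ε₂−1) = 9.254+1.368 = 10.62.
Heat-flux ratio q₀/q = 10.62/9.296.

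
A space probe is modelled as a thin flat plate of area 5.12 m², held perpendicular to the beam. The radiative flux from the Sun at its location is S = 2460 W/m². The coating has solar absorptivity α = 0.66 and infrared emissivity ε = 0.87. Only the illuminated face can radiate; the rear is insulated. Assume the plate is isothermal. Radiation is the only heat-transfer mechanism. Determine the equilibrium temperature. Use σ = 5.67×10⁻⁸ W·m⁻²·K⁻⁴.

T ≈ 426 K

At equilibrium, absorbed power = emitted power.
Absorbing cross-section = A = 5.120 m²; emitting surface = A = 5.120 m² (ratio 1).
αS·A_cross = εσ·A_surf·T⁴  ⇒  T⁴ = αS/(ε·1σ).
T⁴ = 0.660·2460/(0.87·1·5.67×10⁻⁸) = 3.291×10¹⁰ K⁴.
T = (3.291×10¹⁰)^(1/4).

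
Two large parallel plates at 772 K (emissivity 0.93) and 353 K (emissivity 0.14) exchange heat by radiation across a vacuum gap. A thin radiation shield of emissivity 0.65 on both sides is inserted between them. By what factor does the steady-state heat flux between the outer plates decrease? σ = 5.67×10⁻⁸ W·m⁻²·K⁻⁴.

Without shield: q₀ = σΔ(T⁴)/(1/ε₁+1/ε₂−1) with denominator 7.218.
With shield the two gaps are in series; the resistances add: (1/ε₁+1/ε_s−1)+(1/ε_s+1/ε₂−1) = 1.614+7.681 = 9.295.
Heat-flux ratio q₀/q = 9.295/7.218.

factor ≈ 1.29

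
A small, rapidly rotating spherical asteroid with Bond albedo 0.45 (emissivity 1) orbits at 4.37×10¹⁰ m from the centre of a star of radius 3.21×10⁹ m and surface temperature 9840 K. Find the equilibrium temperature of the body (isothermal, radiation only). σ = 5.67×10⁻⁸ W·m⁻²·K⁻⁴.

T ≈ 1620 K

The star's surface emits σT_*⁴; at distance d the flux is S = σT_*⁴(R_*/d)².
S = 5.67×10⁻⁸·(9840)⁴·(3.21×10⁹/4.37×10¹⁰)² = 2.868×10⁶ W/m².
For an isothermal sphere T⁴ = (1−a)S/(4σ) = 6.956×10¹² K⁴.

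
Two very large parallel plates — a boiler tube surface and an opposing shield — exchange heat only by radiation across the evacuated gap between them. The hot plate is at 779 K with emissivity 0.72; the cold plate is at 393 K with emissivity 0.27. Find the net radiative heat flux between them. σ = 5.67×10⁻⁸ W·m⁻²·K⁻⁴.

q ≈ 4770 W/m²

For two infinite grey parallel plates, q = σ(T₁⁴ − T₂⁴)/(1/ε₁ + 1/ε₂ − 1).
T₁⁴ − T₂⁴ = 3.683×10¹¹ − 2.385×10¹⁰ = 3.444×10¹¹ K⁴.
1/ε₁ + 1/ε₂ − 1 = 1.389 + 3.704 − 1 = 4.093.
q = 5.67×10⁻⁸ × 3.444×10¹¹ / 4.093.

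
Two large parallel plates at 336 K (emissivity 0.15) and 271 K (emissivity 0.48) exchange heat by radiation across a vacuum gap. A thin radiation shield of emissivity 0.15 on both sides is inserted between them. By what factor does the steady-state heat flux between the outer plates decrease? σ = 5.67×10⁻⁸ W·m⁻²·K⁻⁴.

factor ≈ 2.59

Without shield: q₀ = σΔ(T⁴)/(1/ε₁+1/ε₂−1) with denominator 7.750.
With shield the two gaps are in series; the resistances add: (1/ε₁+1/ε_s−1)+(1/ε_s+1/ε₂−1) = 12.33+7.750 = 20.08.
Heat-flux ratio q₀/q = 20.08/7.750.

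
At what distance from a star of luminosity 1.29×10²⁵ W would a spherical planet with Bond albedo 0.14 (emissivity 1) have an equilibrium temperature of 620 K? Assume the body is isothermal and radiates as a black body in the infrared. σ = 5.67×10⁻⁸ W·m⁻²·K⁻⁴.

d ≈ 5.13×10⁹ m

For an isothermal black-emitting sphere, (1−a)S·πr² = σ·4πr²·T⁴ ⇒ S = 4σT⁴/(1−a).
S = 4·5.67×10⁻⁸·(620)⁴/0.860 = 38970 W/m².
Flux falls as S = L/(4πd²), so d = √(L/(4πS)) = √(1.29×10²⁵/(4π·38970)).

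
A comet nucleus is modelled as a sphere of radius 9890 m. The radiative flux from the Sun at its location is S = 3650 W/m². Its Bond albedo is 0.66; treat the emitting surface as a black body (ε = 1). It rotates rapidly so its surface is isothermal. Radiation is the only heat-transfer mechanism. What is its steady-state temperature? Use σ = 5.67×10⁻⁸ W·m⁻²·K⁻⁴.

At equilibrium, absorbed power = emitted power.
Absorbing cross-section = πr² = 3.073×10⁸ m²; emitting surface = 4πr² = 1.229×10⁹ m² (ratio 4).
(1−a)S·A_cross = εσ·A_surf·T⁴  ⇒  T⁴ = (1−a)S/(4σ).
T⁴ = 0.340·3650/(4·5.67×10⁻⁸) = 5.472×10⁹ K⁴.
T = (5.472×10⁹)^(1/4).

T ≈ 272 K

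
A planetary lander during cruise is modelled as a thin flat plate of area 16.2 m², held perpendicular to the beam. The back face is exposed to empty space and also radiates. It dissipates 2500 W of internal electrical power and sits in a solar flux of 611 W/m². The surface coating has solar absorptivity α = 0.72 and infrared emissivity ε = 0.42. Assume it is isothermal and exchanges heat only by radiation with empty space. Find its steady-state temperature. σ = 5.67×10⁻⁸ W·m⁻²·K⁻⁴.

T ≈ 334 K

At steady state, absorbed solar power + internal power = radiated power.
Absorbed: α·S·A_cross = 0.72·611·16.20 = 7127 W (cross-section A).
Total input = 7127 + 2500 = 9627 W.
Radiated: εσ·A_surf·T⁴ with A_surf = 2A = 32.40 m².
T⁴ = 9627/(0.42·5.67×10⁻⁸·32.40) = 1.248×10¹⁰ K⁴.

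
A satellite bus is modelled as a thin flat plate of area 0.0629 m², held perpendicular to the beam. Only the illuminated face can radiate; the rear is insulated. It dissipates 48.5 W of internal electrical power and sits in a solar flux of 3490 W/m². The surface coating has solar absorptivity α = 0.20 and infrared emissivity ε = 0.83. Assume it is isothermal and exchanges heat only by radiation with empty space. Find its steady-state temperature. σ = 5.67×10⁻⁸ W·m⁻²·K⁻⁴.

At steady state, absorbed solar power + internal power = radiated power.
Absorbed: α·S·A_cross = 0.20·3490·0.06290 = 43.90 W (cross-section A).
Total input = 43.90 + 48.5 = 92.40 W.
Radiated: εσ·A_surf·T⁴ with A_surf = A = 0.06290 m².
T⁴ = 92.40/(0.83·5.67×10⁻⁸·0.06290) = 3.122×10¹⁰ K⁴.

T ≈ 420 K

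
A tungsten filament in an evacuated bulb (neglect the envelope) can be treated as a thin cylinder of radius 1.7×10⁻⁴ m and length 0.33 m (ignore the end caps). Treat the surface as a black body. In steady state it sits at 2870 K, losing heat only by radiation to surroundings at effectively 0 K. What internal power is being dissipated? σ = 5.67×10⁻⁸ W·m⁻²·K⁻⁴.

Steady state: P = εσA T⁴.
A = 2πrL = 3.525×10⁻⁴ m²; T⁴ = (2870)⁴ = 6.785×10¹³ K⁴.
P = 1.0 × 5.67×10⁻⁸ × 3.525×10⁻⁴ × 6.785×10¹³.

P ≈ 1360 W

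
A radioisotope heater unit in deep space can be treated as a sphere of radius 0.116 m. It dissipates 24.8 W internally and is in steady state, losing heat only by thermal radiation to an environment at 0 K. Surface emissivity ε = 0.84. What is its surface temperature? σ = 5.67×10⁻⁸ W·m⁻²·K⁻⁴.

T ≈ 236 K

Steady state: internal power = radiated power, P = εσA T⁴.
Radiating area A = 4πr² = 0.1691 m².
T⁴ = P/(εσA) = 24.8/(0.84·5.67×10⁻⁸·0.1691) = 3.079×10⁹ K⁴.
T = (3.079×10⁹)^(1/4).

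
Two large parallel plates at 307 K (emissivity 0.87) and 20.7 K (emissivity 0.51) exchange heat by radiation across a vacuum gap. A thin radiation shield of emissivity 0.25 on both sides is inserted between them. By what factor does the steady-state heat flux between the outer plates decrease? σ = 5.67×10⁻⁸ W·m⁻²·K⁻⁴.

Without shield: q₀ = σΔ(T⁴)/(1/ε₁+1/ε₂−1) with denominator 2.110.
With shield the two gaps are in series; the resistances add: (1/ε₁+1/ε_s−1)+(1/ε_s+1/ε₂−1) = 4.149+4.961 = 9.110.
Heat-flux ratio q₀/q = 9.110/2.110.

factor ≈ 4.32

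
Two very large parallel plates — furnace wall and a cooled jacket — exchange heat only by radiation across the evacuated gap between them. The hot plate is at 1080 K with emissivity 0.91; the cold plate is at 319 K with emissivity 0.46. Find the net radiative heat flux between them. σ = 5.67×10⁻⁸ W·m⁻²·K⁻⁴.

q ≈ 33700 W/m²

For two infinite grey parallel plates, q = σ(T₁⁴ − T₂⁴)/(1/ε₁ + 1/ε₂ − 1).
T₁⁴ − T₂⁴ = 1.360×10¹² − 1.036×10¹⁰ = 1.350×10¹² K⁴.
1/ε₁ + 1/ε₂ − 1 = 1.099 + 2.174 − 1 = 2.273.
q = 5.67×10⁻⁸ × 1.350×10¹² / 2.273.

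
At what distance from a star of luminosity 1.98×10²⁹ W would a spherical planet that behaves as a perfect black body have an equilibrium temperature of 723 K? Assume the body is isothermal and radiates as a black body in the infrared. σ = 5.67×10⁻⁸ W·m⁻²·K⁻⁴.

For an isothermal black-emitting sphere, (1−a)S·πr² = σ·4πr²·T⁴ ⇒ S = 4σT⁴/(1−a).
S = 4·5.67×10⁻⁸·(723)⁴/1.00 = 61970 W/m².
Flux falls as S = L/(4πd²), so d = √(L/(4πS)) = √(1.98×10²⁹/(4π·61970)).

d ≈ 5.04×10¹¹ m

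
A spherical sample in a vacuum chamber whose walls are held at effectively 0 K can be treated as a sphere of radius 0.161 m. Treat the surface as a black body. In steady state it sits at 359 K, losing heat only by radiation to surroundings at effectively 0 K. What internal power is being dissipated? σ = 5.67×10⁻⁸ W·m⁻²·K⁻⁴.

P ≈ 307 W

Steady state: P = εσA T⁴.
A = 4πr² = 0.3257 m²; T⁴ = (359)⁴ = 1.661×10¹⁰ K⁴.
P = 1.0 × 5.67×10⁻⁸ × 0.3257 × 1.661×10¹⁰.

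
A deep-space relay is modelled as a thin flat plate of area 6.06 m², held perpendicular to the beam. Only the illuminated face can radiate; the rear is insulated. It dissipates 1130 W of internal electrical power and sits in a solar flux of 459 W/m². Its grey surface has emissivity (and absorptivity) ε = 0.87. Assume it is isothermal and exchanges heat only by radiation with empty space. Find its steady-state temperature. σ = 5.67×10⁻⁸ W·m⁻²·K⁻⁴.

At steady state, absorbed solar power + internal power = radiated power.
Absorbed: α·S·A_cross = 0.87·459·6.060 = 2420 W (cross-section A).
Total input = 2420 + 1130 = 3550 W.
Radiated: εσ·A_surf·T⁴ with A_surf = A = 6.060 m².
T⁴ = 3550/(0.87·5.67×10⁻⁸·6.060) = 1.188×10¹⁰ K⁴.

T ≈ 330 K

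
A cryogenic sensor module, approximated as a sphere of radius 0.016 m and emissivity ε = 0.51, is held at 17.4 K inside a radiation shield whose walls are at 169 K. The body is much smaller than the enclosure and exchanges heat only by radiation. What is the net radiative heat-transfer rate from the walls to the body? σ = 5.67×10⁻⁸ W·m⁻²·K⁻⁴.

For a small grey body in a large enclosure: P_net = εσA(T_body⁴ − T_wall⁴).
A = 4πr² = 0.003217 m²; T_body⁴ − T_wall⁴ = 91660 − 8.157×10⁸ = -8.156×10⁸ K⁴.
|P_net| = 0.51·5.67×10⁻⁸·0.003217·8.156×10⁸.

P_net ≈ 0.0759 W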